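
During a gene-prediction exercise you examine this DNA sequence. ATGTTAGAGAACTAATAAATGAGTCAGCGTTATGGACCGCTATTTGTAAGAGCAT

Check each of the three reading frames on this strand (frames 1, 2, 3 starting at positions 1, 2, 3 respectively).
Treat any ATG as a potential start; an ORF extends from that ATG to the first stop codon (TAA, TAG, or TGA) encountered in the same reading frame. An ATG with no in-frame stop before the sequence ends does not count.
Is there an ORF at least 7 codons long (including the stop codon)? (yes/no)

Frame 1: ATG TTA GAG AAC TAA TAA ATG AGT CAG CGT TAT GGA CCG CTA TTT GTA AGA GCA — ATG at 1, stop TAA at 13 → 15 nt.
Frame 2: TGT TAG AGA ACT AAT AAA TGA GTC AGC GTT ATG GAC CGC TAT TTG TAA GAG CAT — ATG at 32, stop TAA at 47 → 18 nt.
Frame 3: GTT AGA GAA CTA ATA AAT GAG TCA GCG TTA TGG ACC GCT ATT TGT AAG AGC — no ATG→stop ORF.
Largest ORF found is 6 codons < 7, so no.

no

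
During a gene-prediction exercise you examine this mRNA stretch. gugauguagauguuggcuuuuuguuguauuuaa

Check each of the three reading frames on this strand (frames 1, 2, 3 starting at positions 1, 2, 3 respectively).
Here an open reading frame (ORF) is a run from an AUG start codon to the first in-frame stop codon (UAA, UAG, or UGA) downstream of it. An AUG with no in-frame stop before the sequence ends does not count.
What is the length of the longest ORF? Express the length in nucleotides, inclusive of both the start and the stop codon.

Frame 1: GUG AUG UAG AUG UUG GCU UUU UGU UGU AUU UAA — AUG at 4, stop UAG at 7 → 6 nt; AUG at 10, stop UAA at 31 → 24 nt.
Frame 2: UGA UGU AGA UGU UGG CUU UUU GUU GUA UUU — no AUG→stop ORF.
Frame 3: GAU GUA GAU GUU GGC UUU UUG UUG UAU UUA — no AUG→stop ORF.
Longest: frame 1, positions 10–33, 24 nt = 8 codons = 7 aa. → 24 nucleotides.

24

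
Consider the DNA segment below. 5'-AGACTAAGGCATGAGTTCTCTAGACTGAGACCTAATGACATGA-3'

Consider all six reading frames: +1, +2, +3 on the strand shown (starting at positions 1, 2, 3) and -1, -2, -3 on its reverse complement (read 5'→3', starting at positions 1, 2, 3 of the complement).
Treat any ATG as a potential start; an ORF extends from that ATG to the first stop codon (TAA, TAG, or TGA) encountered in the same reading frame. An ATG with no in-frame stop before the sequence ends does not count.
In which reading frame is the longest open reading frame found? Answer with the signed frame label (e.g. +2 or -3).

Reverse complement (5'→3'): TCATGTCATTAGGTCTCAGTCTAGAGAACTCATGCCTTAGTCT
Frame +1: AGA CTA AGG CAT GAG TTC TCT AGA CTG AGA CCT AAT GAC ATG — no ATG→stop ORF.
Frame +2: GAC TAA GGC ATG AGT TCT CTA GAC TGA GAC CTA ATG ACA TGA — ATG at 11, stop TGA at 26 → 18 nt; ATG at 35, stop TGA at 41 → 9 nt.
Frame +3: ACT AAG GCA TGA GTT CTC TAG ACT GAG ACC TAA TGA CAT — no ATG→stop ORF.
Frame -1: TCA TGT CAT TAG GTC TCA GTC TAG AGA ACT CAT GCC TTA GTC — no ATG→stop ORF.
Frame -2: CAT GTC ATT AGG TCT CAG TCT AGA GAA CTC ATG CCT TAG TCT — ATG at 32, stop TAG at 38 → 9 nt.
Frame -3: ATG TCA TTA GGT CTC AGT CTA GAG AAC TCA TGC CTT AGT — no ATG→stop ORF.
Longest ORF is 18 nt in frame +2 (positions 11–28).

+2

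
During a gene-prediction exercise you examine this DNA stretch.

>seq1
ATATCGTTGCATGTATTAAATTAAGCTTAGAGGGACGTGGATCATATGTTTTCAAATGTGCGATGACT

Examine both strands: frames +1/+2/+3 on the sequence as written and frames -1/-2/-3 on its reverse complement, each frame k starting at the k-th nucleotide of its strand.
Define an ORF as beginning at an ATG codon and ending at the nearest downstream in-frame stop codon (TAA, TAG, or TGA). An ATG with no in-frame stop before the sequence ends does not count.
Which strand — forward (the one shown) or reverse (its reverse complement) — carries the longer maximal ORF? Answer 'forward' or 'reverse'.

reverse

Reverse complement (5'→3'): AGTCATCGCACATTTGAAAACATATGATCCACGTCCCTCTAAGCTTAATTTAATACATGCAACGATAT
Frame +1: ATA TCG TTG CAT GTA TTA AAT TAA GCT TAG AGG GAC GTG GAT CAT ATG TTT TCA AAT GTG CGA TGA — ATG at 46, stop TGA at 64 → 21 nt.
Frame +2: TAT CGT TGC ATG TAT TAA ATT AAG CTT AGA GGG ACG TGG ATC ATA TGT TTT CAA ATG TGC GAT GAC — ATG at 11, stop TAA at 17 → 9 nt.
Frame +3: ATC GTT GCA TGT ATT AAA TTA AGC TTA GAG GGA CGT GGA TCA TAT GTT TTC AAA TGT GCG ATG ACT — no ATG→stop ORF.
Frame -1: AGT CAT CGC ACA TTT GAA AAC ATA TGA TCC ACG TCC CTC TAA GCT TAA TTT AAT ACA TGC AAC GAT — no ATG→stop ORF.
Frame -2: GTC ATC GCA CAT TTG AAA ACA TAT GAT CCA CGT CCC TCT AAG CTT AAT TTA ATA CAT GCA ACG ATA — no ATG→stop ORF.
Frame -3: TCA TCG CAC ATT TGA AAA CAT ATG ATC CAC GTC CCT CTA AGC TTA ATT TAA TAC ATG CAA CGA TAT — ATG at 24, stop TAA at 51 → 30 nt.
Forward-strand max 21 nt; reverse-strand max 30 nt. The reverse strand has the longer ORF.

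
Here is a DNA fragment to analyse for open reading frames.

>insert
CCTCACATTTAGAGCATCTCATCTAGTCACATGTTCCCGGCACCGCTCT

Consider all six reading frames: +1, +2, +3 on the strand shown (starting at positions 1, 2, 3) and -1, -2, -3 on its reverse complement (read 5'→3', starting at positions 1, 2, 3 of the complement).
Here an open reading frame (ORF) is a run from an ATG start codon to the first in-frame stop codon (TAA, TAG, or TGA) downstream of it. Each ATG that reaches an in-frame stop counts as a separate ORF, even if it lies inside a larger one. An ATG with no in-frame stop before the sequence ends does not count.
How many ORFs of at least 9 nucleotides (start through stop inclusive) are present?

1

Reverse complement (5'→3'): AGAGCGGTGCCGGGAACATGTGACTAGATGAGATGCTCTAAATGTGAGG
Frame +1: CCT CAC ATT TAG AGC ATC TCA TCT AGT CAC ATG TTC CCG GCA CCG CTC — no ATG→stop ORF.
Frame +2: CTC ACA TTT AGA GCA TCT CAT CTA GTC ACA TGT TCC CGG CAC CGC TCT — no ATG→stop ORF.
Frame +3: TCA CAT TTA GAG CAT CTC ATC TAG TCA CAT GTT CCC GGC ACC GCT — no ATG→stop ORF.
Frame -1: AGA GCG GTG CCG GGA ACA TGT GAC TAG ATG AGA TGC TCT AAA TGT GAG — no ATG→stop ORF.
Frame -2: GAG CGG TGC CGG GAA CAT GTG ACT AGA TGA GAT GCT CTA AAT GTG AGG — no ATG→stop ORF.
Frame -3: AGC GGT GCC GGG AAC ATG TGA CTA GAT GAG ATG CTC TAA ATG TGA — ATG at 18, stop TGA at 21 → 6 nt; ATG at 33, stop TAA at 39 → 9 nt; ATG at 42, stop TGA at 45 → 6 nt.
ORFs ≥ 9 nucleotides: frame -3 33–41 (9 nucleotides). Count = 1.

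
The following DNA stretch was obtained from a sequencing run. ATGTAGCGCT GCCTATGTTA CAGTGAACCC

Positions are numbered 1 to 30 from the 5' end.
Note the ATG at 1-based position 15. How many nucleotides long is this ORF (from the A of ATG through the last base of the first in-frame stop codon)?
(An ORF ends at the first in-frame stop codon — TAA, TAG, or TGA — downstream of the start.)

Codons from position 15: ATG (15–17), TTA (18–20), CAG (21–23), TGA (24–26).
TGA is the first in-frame stop; ORF spans 15–26, 12 nucleotides.

12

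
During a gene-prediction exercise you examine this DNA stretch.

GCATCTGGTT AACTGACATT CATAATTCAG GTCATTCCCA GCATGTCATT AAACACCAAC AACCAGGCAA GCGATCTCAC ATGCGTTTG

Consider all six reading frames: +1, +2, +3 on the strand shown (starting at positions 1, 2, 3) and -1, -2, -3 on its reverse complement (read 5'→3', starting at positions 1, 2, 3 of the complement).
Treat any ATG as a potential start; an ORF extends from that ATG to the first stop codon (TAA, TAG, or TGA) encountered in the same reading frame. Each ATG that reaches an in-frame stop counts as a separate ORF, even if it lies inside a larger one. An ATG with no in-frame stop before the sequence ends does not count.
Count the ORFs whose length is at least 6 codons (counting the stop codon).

2

Reverse complement (5'→3'): CAAACGCATGTGAGATCGCTTGCCTGGTTGTTGGTGTTTAATGACATGCTGGGAATGACCTGAATTATGAATGTCAGTTAACCAGATGC
Frame +1: GCA TCT GGT TAA CTG ACA TTC ATA ATT CAG GTC ATT CCC AGC ATG TCA TTA AAC ACC AAC AAC CAG GCA AGC GAT CTC ACA TGC GTT — no ATG→stop ORF.
Frame +2: CAT CTG GTT AAC TGA CAT TCA TAA TTC AGG TCA TTC CCA GCA TGT CAT TAA ACA CCA ACA ACC AGG CAA GCG ATC TCA CAT GCG TTT — no ATG→stop ORF.
Frame +3: ATC TGG TTA ACT GAC ATT CAT AAT TCA GGT CAT TCC CAG CAT GTC ATT AAA CAC CAA CAA CCA GGC AAG CGA TCT CAC ATG CGT TTG — no ATG→stop ORF.
Frame -1: CAA ACG CAT GTG AGA TCG CTT GCC TGG TTG TTG GTG TTT AAT GAC ATG CTG GGA ATG ACC TGA ATT ATG AAT GTC AGT TAA CCA GAT — ATG at 46, stop TGA at 61 → 18 nt; ATG at 55, stop TGA at 61 → 9 nt; ATG at 67, stop TAA at 79 → 15 nt.
Frame -2: AAA CGC ATG TGA GAT CGC TTG CCT GGT TGT TGG TGT TTA ATG ACA TGC TGG GAA TGA CCT GAA TTA TGA ATG TCA GTT AAC CAG ATG — ATG at 8, stop TGA at 11 → 6 nt; ATG at 41, stop TGA at 56 → 18 nt.
Frame -3: AAC GCA TGT GAG ATC GCT TGC CTG GTT GTT GGT GTT TAA TGA CAT GCT GGG AAT GAC CTG AAT TAT GAA TGT CAG TTA ACC AGA TGC — no ATG→stop ORF.
ORFs ≥ 6 codons: frame -1 46–63 (6 codons), frame -2 41–58 (6 codons). Count = 2.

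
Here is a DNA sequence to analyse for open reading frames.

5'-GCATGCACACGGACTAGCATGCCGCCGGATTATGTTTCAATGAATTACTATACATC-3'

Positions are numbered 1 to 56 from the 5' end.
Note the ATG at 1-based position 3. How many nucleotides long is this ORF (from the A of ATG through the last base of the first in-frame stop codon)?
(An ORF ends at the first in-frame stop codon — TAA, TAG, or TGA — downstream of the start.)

Codons from position 3: ATG (3–5), CAC (6–8), ACG (9–11), GAC (12–14), TAG (15–17).
TAG is the first in-frame stop; ORF spans 3–17, 15 nucleotides.

15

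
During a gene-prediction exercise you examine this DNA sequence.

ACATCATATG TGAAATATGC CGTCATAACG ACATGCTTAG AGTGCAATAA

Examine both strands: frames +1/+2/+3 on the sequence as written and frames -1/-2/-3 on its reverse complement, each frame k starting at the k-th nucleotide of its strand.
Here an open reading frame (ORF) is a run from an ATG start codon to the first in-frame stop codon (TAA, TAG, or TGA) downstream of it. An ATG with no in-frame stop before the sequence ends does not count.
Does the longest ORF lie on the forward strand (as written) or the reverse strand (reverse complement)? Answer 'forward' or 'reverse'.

Reverse complement (5'→3'): TTATTGCACTCTAAGCATGTCGTTATGACGGCATATTTCACATATGATGT
Frame +1: ACA TCA TAT GTG AAA TAT GCC GTC ATA ACG ACA TGC TTA GAG TGC AAT — no ATG→stop ORF.
Frame +2: CAT CAT ATG TGA AAT ATG CCG TCA TAA CGA CAT GCT TAG AGT GCA ATA — ATG at 8, stop TGA at 11 → 6 nt; ATG at 17, stop TAA at 26 → 12 nt.
Frame +3: ATC ATA TGT GAA ATA TGC CGT CAT AAC GAC ATG CTT AGA GTG CAA TAA — ATG at 33, stop TAA at 48 → 18 nt.
Frame -1: TTA TTG CAC TCT AAG CAT GTC GTT ATG ACG GCA TAT TTC ACA TAT GAT — no ATG→stop ORF.
Frame -2: TAT TGC ACT CTA AGC ATG TCG TTA TGA CGG CAT ATT TCA CAT ATG ATG — ATG at 17, stop TGA at 26 → 12 nt.
Frame -3: ATT GCA CTC TAA GCA TGT CGT TAT GAC GGC ATA TTT CAC ATA TGA TGT — no ATG→stop ORF.
Forward-strand max 18 nt; reverse-strand max 12 nt. The forward strand has the longer ORF.

forward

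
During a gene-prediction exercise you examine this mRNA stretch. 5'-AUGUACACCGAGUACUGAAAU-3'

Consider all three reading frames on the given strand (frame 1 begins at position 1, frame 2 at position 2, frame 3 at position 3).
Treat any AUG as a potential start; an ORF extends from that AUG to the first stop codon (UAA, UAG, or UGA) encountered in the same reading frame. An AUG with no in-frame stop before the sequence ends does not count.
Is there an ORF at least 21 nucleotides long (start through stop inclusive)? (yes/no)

Frame 1: AUG UAC ACC GAG UAC UGA AAU — AUG at 1, stop UGA at 16 → 18 nt.
Frame 2: UGU ACA CCG AGU ACU GAA — no AUG→stop ORF.
Frame 3: GUA CAC CGA GUA CUG AAA — no AUG→stop ORF.
Largest ORF found is 18 nucleotides < 21, so no.

no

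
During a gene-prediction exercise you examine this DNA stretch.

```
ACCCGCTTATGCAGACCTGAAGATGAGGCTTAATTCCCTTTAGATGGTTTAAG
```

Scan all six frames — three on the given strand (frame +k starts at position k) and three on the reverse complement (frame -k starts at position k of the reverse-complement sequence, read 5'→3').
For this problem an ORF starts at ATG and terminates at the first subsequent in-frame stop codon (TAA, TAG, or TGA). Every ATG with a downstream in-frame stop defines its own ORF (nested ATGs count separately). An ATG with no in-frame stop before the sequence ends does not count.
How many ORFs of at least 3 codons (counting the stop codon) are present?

3

Reverse complement (5'→3'): CTTAAACCATCTAAAGGGAATTAAGCCTCATCTTCAGGTCTGCATAAGCGGGT
Frame +1: ACC CGC TTA TGC AGA CCT GAA GAT GAG GCT TAA TTC CCT TTA GAT GGT TTA — no ATG→stop ORF.
Frame +2: CCC GCT TAT GCA GAC CTG AAG ATG AGG CTT AAT TCC CTT TAG ATG GTT TAA — ATG at 23, stop TAG at 41 → 21 nt; ATG at 44, stop TAA at 50 → 9 nt.
Frame +3: CCG CTT ATG CAG ACC TGA AGA TGA GGC TTA ATT CCC TTT AGA TGG TTT AAG — ATG at 9, stop TGA at 18 → 12 nt.
Frame -1: CTT AAA CCA TCT AAA GGG AAT TAA GCC TCA TCT TCA GGT CTG CAT AAG CGG — no ATG→stop ORF.
Frame -2: TTA AAC CAT CTA AAG GGA ATT AAG CCT CAT CTT CAG GTC TGC ATA AGC GGG — no ATG→stop ORF.
Frame -3: TAA ACC ATC TAA AGG GAA TTA AGC CTC ATC TTC AGG TCT GCA TAA GCG GGT — no ATG→stop ORF.
ORFs ≥ 3 codons: frame +2 23–43 (7 codons), frame +2 44–52 (3 codons), frame +3 9–20 (4 codons). Count = 3.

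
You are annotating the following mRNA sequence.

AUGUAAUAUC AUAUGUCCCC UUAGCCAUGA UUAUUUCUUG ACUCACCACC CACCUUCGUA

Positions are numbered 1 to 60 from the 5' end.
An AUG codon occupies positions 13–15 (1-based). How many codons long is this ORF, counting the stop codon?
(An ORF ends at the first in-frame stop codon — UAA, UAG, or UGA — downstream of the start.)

4

Codons from position 13: AUG (13–15), UCC (16–18), CCU (19–21), UAG (22–24).
UAG is the first in-frame stop; that's 4 codons including the stop.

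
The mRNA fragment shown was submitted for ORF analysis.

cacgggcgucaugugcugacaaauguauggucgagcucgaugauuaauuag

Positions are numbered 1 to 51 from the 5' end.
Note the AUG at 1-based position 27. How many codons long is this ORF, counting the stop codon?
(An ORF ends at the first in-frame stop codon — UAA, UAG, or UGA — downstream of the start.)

7

Codons from position 27: AUG (27–29), GUC (30–32), GAG (33–35), CUC (36–38), GAU (39–41), GAU (42–44), UAA (45–47).
UAA is the first in-frame stop; that's 7 codons including the stop.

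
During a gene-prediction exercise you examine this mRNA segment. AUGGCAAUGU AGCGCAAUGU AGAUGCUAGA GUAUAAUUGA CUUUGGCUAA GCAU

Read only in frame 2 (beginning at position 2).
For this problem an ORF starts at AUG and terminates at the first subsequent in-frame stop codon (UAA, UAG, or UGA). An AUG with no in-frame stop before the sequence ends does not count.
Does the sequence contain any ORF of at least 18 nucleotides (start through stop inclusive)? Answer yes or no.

Frame 2: UGG CAA UGU AGC GCA AUG UAG AUG CUA GAG UAU AAU UGA CUU UGG CUA AGC — AUG at 17, stop UAG at 20 → 6 nt; AUG at 23, stop UGA at 38 → 18 nt.
Frame 2 has an ORF of 18 nucleotides (positions 23–40) ≥ 18, so yes.

yes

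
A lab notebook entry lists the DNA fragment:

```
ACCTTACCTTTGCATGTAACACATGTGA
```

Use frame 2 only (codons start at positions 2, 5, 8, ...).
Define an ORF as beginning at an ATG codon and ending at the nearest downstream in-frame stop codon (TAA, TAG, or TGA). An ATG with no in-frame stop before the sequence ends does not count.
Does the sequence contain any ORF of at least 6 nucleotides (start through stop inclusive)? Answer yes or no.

yes

Frame 2: CCT TAC CTT TGC ATG TAA CAC ATG TGA — ATG at 14, stop TAA at 17 → 6 nt; ATG at 23, stop TGA at 26 → 6 nt.
Frame 2 has an ORF of 6 nucleotides (positions 14–19) ≥ 6, so yes.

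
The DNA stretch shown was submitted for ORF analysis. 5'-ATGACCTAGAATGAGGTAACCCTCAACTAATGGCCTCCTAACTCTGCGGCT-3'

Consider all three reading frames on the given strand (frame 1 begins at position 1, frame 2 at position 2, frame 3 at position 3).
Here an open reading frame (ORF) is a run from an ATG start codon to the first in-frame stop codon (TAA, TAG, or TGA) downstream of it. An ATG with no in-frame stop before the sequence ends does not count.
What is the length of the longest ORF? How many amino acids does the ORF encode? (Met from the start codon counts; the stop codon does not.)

Frame 1: ATG ACC TAG AAT GAG GTA ACC CTC AAC TAA TGG CCT CCT AAC TCT GCG GCT — ATG at 1, stop TAG at 7 → 9 nt.
Frame 2: TGA CCT AGA ATG AGG TAA CCC TCA ACT AAT GGC CTC CTA ACT CTG CGG — ATG at 11, stop TAA at 17 → 9 nt.
Frame 3: GAC CTA GAA TGA GGT AAC CCT CAA CTA ATG GCC TCC TAA CTC TGC GGC — ATG at 30, stop TAA at 39 → 12 nt.
Longest: frame 3, positions 30–41, 12 nt = 4 codons = 3 aa. → 3 amino acids.

3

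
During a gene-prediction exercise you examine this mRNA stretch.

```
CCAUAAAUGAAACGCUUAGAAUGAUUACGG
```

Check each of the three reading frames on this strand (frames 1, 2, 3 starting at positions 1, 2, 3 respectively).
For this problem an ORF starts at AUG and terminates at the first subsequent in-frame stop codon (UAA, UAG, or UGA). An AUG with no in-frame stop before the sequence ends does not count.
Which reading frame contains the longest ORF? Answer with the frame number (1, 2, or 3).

1

Frame 1: CCA UAA AUG AAA CGC UUA GAA UGA UUA CGG — AUG at 7, stop UGA at 22 → 18 nt.
Frame 2: CAU AAA UGA AAC GCU UAG AAU GAU UAC — no AUG→stop ORF.
Frame 3: AUA AAU GAA ACG CUU AGA AUG AUU ACG — no AUG→stop ORF.
Longest ORF is 18 nt in frame 1 (positions 7–24).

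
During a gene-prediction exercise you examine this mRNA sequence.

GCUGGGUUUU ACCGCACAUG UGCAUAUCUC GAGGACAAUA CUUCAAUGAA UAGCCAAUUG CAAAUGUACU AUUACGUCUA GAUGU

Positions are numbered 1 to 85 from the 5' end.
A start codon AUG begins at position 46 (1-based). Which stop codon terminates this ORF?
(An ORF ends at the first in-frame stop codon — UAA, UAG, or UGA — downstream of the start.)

UAG

Codons from position 46: AUG (46–48), AAU (49–51), AGC (52–54), CAA (55–57), UUG (58–60), CAA (61–63), AUG (64–66), UAC (67–69), UAU (70–72), UAC (73–75), GUC (76–78), UAG (79–81).
The first in-frame stop codon is UAG.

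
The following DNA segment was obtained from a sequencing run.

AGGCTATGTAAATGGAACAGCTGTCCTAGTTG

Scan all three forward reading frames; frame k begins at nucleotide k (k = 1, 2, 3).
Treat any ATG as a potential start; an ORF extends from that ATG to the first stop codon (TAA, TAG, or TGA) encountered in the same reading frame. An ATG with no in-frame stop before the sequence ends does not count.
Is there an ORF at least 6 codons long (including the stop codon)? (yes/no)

yes

Frame 1: AGG CTA TGT AAA TGG AAC AGC TGT CCT AGT — no ATG→stop ORF.
Frame 2: GGC TAT GTA AAT GGA ACA GCT GTC CTA GTT — no ATG→stop ORF.
Frame 3: GCT ATG TAA ATG GAA CAG CTG TCC TAG TTG — ATG at 6, stop TAA at 9 → 6 nt; ATG at 12, stop TAG at 27 → 18 nt.
Frame 3 has an ORF of 6 codons (positions 12–29) ≥ 6, so yes.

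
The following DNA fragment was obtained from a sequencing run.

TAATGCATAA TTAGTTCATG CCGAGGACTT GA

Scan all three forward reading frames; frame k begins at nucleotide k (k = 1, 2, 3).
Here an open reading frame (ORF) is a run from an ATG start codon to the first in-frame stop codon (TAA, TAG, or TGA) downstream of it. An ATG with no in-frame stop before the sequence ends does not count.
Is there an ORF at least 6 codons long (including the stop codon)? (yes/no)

no

Frame 1: TAA TGC ATA ATT AGT TCA TGC CGA GGA CTT — no ATG→stop ORF.
Frame 2: AAT GCA TAA TTA GTT CAT GCC GAG GAC TTG — no ATG→stop ORF.
Frame 3: ATG CAT AAT TAG TTC ATG CCG AGG ACT TGA — ATG at 3, stop TAG at 12 → 12 nt; ATG at 18, stop TGA at 30 → 15 nt.
Largest ORF found is 5 codons < 6, so no.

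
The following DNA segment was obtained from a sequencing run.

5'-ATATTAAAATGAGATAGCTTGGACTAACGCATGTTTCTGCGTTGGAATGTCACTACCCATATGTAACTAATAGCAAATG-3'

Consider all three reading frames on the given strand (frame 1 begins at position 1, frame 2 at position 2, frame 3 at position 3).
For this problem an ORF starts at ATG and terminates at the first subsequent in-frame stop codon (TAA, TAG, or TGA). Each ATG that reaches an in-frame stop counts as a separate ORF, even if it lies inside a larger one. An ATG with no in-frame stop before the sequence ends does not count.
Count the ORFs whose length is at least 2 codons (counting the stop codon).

4

Frame 1: ATA TTA AAA TGA GAT AGC TTG GAC TAA CGC ATG TTT CTG CGT TGG AAT GTC ACT ACC CAT ATG TAA CTA ATA GCA AAT — ATG at 31, stop TAA at 64 → 36 nt; ATG at 61, stop TAA at 64 → 6 nt.
Frame 2: TAT TAA AAT GAG ATA GCT TGG ACT AAC GCA TGT TTC TGC GTT GGA ATG TCA CTA CCC ATA TGT AAC TAA TAG CAA ATG — ATG at 47, stop TAA at 68 → 24 nt.
Frame 3: ATT AAA ATG AGA TAG CTT GGA CTA ACG CAT GTT TCT GCG TTG GAA TGT CAC TAC CCA TAT GTA ACT AAT AGC AAA — ATG at 9, stop TAG at 15 → 9 nt.
ORFs ≥ 2 codons: frame 1 31–66 (12 codons), frame 1 61–66 (2 codons), frame 2 47–70 (8 codons), frame 3 9–17 (3 codons). Count = 4.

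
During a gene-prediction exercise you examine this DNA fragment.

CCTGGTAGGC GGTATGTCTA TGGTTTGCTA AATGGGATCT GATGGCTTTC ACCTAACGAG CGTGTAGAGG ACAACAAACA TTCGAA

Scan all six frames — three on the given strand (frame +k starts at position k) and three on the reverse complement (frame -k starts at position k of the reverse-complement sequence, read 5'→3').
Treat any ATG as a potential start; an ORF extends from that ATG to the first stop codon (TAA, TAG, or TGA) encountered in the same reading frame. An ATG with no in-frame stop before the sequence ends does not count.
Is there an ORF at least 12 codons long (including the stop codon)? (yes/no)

yes

Reverse complement (5'→3'): TTCGAATGTTTGTTGTCCTCTACACGCTCGTTAGGTGAAAGCCATCAGATCCCATTTAGCAAACCATAGACATACCGCCTACCAGG
Frame +1: CCT GGT AGG CGG TAT GTC TAT GGT TTG CTA AAT GGG ATC TGA TGG CTT TCA CCT AAC GAG CGT GTA GAG GAC AAC AAA CAT TCG — no ATG→stop ORF.
Frame +2: CTG GTA GGC GGT ATG TCT ATG GTT TGC TAA ATG GGA TCT GAT GGC TTT CAC CTA ACG AGC GTG TAG AGG ACA ACA AAC ATT CGA — ATG at 14, stop TAA at 29 → 18 nt; ATG at 20, stop TAA at 29 → 12 nt; ATG at 32, stop TAG at 65 → 36 nt.
Frame +3: TGG TAG GCG GTA TGT CTA TGG TTT GCT AAA TGG GAT CTG ATG GCT TTC ACC TAA CGA GCG TGT AGA GGA CAA CAA ACA TTC GAA — ATG at 42, stop TAA at 54 → 15 nt.
Frame -1: TTC GAA TGT TTG TTG TCC TCT ACA CGC TCG TTA GGT GAA AGC CAT CAG ATC CCA TTT AGC AAA CCA TAG ACA TAC CGC CTA CCA — no ATG→stop ORF.
Frame -2: TCG AAT GTT TGT TGT CCT CTA CAC GCT CGT TAG GTG AAA GCC ATC AGA TCC CAT TTA GCA AAC CAT AGA CAT ACC GCC TAC CAG — no ATG→stop ORF.
Frame -3: CGA ATG TTT GTT GTC CTC TAC ACG CTC GTT AGG TGA AAG CCA TCA GAT CCC ATT TAG CAA ACC ATA GAC ATA CCG CCT ACC AGG — ATG at 6, stop TGA at 36 → 33 nt.
Frame +2 has an ORF of 12 codons (positions 32–67) ≥ 12, so yes.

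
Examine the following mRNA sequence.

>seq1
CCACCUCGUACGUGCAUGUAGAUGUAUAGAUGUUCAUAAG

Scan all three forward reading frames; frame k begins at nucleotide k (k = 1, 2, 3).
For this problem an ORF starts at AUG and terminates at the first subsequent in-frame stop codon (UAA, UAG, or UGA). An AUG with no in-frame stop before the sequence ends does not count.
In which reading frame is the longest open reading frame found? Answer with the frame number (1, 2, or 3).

Frame 1: CCA CCU CGU ACG UGC AUG UAG AUG UAU AGA UGU UCA UAA — AUG at 16, stop UAG at 19 → 6 nt; AUG at 22, stop UAA at 37 → 18 nt.
Frame 2: CAC CUC GUA CGU GCA UGU AGA UGU AUA GAU GUU CAU AAG — no AUG→stop ORF.
Frame 3: ACC UCG UAC GUG CAU GUA GAU GUA UAG AUG UUC AUA — no AUG→stop ORF.
Longest ORF is 18 nt in frame 1 (positions 22–39).

1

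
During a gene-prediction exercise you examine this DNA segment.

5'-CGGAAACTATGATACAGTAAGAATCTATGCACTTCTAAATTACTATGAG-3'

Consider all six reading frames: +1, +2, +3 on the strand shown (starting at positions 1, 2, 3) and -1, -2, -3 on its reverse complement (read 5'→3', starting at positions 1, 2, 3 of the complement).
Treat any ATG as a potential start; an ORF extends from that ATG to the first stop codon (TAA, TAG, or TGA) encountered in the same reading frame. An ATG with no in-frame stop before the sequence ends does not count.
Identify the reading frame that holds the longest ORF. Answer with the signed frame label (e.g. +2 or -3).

Reverse complement (5'→3'): CTCATAGTAATTTAGAAGTGCATAGATTCTTACTGTATCATAGTTTCCG
Frame +1: CGG AAA CTA TGA TAC AGT AAG AAT CTA TGC ACT TCT AAA TTA CTA TGA — no ATG→stop ORF.
Frame +2: GGA AAC TAT GAT ACA GTA AGA ATC TAT GCA CTT CTA AAT TAC TAT GAG — no ATG→stop ORF.
Frame +3: GAA ACT ATG ATA CAG TAA GAA TCT ATG CAC TTC TAA ATT ACT ATG — ATG at 9, stop TAA at 18 → 12 nt; ATG at 27, stop TAA at 36 → 12 nt.
Frame -1: CTC ATA GTA ATT TAG AAG TGC ATA GAT TCT TAC TGT ATC ATA GTT TCC — no ATG→stop ORF.
Frame -2: TCA TAG TAA TTT AGA AGT GCA TAG ATT CTT ACT GTA TCA TAG TTT CCG — no ATG→stop ORF.
Frame -3: CAT AGT AAT TTA GAA GTG CAT AGA TTC TTA CTG TAT CAT AGT TTC — no ATG→stop ORF.
Longest ORF is 12 nt in frame +3 (positions 9–20).

+3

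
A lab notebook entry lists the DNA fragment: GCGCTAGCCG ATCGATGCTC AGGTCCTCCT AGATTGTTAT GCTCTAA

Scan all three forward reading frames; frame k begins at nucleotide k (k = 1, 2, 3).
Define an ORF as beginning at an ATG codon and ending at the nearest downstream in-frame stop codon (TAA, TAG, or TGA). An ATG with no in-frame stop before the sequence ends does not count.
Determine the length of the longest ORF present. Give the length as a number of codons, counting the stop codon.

6

Frame 1: GCG CTA GCC GAT CGA TGC TCA GGT CCT CCT AGA TTG TTA TGC TCT — no ATG→stop ORF.
Frame 2: CGC TAG CCG ATC GAT GCT CAG GTC CTC CTA GAT TGT TAT GCT CTA — no ATG→stop ORF.
Frame 3: GCT AGC CGA TCG ATG CTC AGG TCC TCC TAG ATT GTT ATG CTC TAA — ATG at 15, stop TAG at 30 → 18 nt; ATG at 39, stop TAA at 45 → 9 nt.
Longest: frame 3, positions 15–32, 18 nt = 6 codons = 5 aa. → 6 codons.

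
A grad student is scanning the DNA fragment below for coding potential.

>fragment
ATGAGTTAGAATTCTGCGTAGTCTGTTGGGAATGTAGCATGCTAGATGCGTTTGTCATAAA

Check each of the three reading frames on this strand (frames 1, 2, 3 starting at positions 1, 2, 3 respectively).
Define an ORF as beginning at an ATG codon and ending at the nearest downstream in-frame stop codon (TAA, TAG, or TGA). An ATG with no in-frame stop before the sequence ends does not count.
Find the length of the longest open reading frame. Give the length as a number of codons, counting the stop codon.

5

Frame 1: ATG AGT TAG AAT TCT GCG TAG TCT GTT GGG AAT GTA GCA TGC TAG ATG CGT TTG TCA TAA — ATG at 1, stop TAG at 7 → 9 nt; ATG at 46, stop TAA at 58 → 15 nt.
Frame 2: TGA GTT AGA ATT CTG CGT AGT CTG TTG GGA ATG TAG CAT GCT AGA TGC GTT TGT CAT AAA — ATG at 32, stop TAG at 35 → 6 nt.
Frame 3: GAG TTA GAA TTC TGC GTA GTC TGT TGG GAA TGT AGC ATG CTA GAT GCG TTT GTC ATA — no ATG→stop ORF.
Longest: frame 1, positions 46–60, 15 nt = 5 codons = 4 aa. → 5 codons.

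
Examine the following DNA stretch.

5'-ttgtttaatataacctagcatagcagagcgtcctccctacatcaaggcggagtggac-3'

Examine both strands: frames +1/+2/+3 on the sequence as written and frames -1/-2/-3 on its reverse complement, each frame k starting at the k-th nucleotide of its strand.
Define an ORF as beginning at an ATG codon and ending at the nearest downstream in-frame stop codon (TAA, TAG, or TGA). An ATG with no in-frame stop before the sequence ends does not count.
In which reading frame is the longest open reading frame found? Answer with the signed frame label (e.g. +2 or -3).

Reverse complement (5'→3'): GTCCACTCCGCCTTGATGTAGGGAGGACGCTCTGCTATGCTAGGTTATATTAAACAA
Frame +1: TTG TTT AAT ATA ACC TAG CAT AGC AGA GCG TCC TCC CTA CAT CAA GGC GGA GTG GAC — no ATG→stop ORF.
Frame +2: TGT TTA ATA TAA CCT AGC ATA GCA GAG CGT CCT CCC TAC ATC AAG GCG GAG TGG — no ATG→stop ORF.
Frame +3: GTT TAA TAT AAC CTA GCA TAG CAG AGC GTC CTC CCT ACA TCA AGG CGG AGT GGA — no ATG→stop ORF.
Frame -1: GTC CAC TCC GCC TTG ATG TAG GGA GGA CGC TCT GCT ATG CTA GGT TAT ATT AAA CAA — ATG at 16, stop TAG at 19 → 6 nt.
Frame -2: TCC ACT CCG CCT TGA TGT AGG GAG GAC GCT CTG CTA TGC TAG GTT ATA TTA AAC — no ATG→stop ORF.
Frame -3: CCA CTC CGC CTT GAT GTA GGG AGG ACG CTC TGC TAT GCT AGG TTA TAT TAA ACA — no ATG→stop ORF.
Longest ORF is 6 nt in frame -1 (positions 16–21).

-1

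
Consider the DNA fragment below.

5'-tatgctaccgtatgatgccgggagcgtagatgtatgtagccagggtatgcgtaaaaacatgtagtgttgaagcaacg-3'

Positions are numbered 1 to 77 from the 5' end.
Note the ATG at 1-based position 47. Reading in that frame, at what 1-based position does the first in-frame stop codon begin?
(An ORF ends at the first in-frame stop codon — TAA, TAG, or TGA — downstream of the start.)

Codons from position 47: ATG (47–49), CGT (50–52), AAA (53–55), AAC (56–58), ATG (59–61), TAG (62–64).
TAG is a stop codon; it begins at position 62.

62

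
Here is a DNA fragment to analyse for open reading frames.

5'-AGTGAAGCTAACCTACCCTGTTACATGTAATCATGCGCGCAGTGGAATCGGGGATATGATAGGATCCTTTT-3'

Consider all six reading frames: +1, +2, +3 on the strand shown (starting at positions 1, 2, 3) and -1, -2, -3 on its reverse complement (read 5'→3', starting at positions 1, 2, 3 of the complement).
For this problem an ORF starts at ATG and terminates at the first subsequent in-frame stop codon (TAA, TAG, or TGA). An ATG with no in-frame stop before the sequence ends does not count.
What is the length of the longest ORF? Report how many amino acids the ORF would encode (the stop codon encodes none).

8

Reverse complement (5'→3'): AAAAGGATCCTATCATATCCCCGATTCCACTGCGCGCATGATTACATGTAACAGGGTAGGTTAGCTTCACT
Frame +1: AGT GAA GCT AAC CTA CCC TGT TAC ATG TAA TCA TGC GCG CAG TGG AAT CGG GGA TAT GAT AGG ATC CTT — ATG at 25, stop TAA at 28 → 6 nt.
Frame +2: GTG AAG CTA ACC TAC CCT GTT ACA TGT AAT CAT GCG CGC AGT GGA ATC GGG GAT ATG ATA GGA TCC TTT — no ATG→stop ORF.
Frame +3: TGA AGC TAA CCT ACC CTG TTA CAT GTA ATC ATG CGC GCA GTG GAA TCG GGG ATA TGA TAG GAT CCT TTT — ATG at 33, stop TGA at 57 → 27 nt.
Frame -1: AAA AGG ATC CTA TCA TAT CCC CGA TTC CAC TGC GCG CAT GAT TAC ATG TAA CAG GGT AGG TTA GCT TCA — ATG at 46, stop TAA at 49 → 6 nt.
Frame -2: AAA GGA TCC TAT CAT ATC CCC GAT TCC ACT GCG CGC ATG ATT ACA TGT AAC AGG GTA GGT TAG CTT CAC — ATG at 38, stop TAG at 62 → 27 nt.
Frame -3: AAG GAT CCT ATC ATA TCC CCG ATT CCA CTG CGC GCA TGA TTA CAT GTA ACA GGG TAG GTT AGC TTC ACT — no ATG→stop ORF.
Longest: frame +3, positions 33–59, 27 nt = 9 codons = 8 aa. → 8 amino acids.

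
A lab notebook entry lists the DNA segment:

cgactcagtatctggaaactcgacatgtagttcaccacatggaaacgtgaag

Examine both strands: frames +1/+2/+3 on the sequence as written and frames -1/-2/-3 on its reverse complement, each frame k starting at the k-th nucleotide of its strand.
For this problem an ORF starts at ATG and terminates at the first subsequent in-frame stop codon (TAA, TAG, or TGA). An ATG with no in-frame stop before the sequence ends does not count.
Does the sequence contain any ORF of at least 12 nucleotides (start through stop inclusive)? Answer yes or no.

Reverse complement (5'→3'): CTTCACGTTTCCATGTGGTGAACTACATGTCGAGTTTCCAGATACTGAGTCG
Frame +1: CGA CTC AGT ATC TGG AAA CTC GAC ATG TAG TTC ACC ACA TGG AAA CGT GAA — ATG at 25, stop TAG at 28 → 6 nt.
Frame +2: GAC TCA GTA TCT GGA AAC TCG ACA TGT AGT TCA CCA CAT GGA AAC GTG AAG — no ATG→stop ORF.
Frame +3: ACT CAG TAT CTG GAA ACT CGA CAT GTA GTT CAC CAC ATG GAA ACG TGA — ATG at 39, stop TGA at 48 → 12 nt.
Frame -1: CTT CAC GTT TCC ATG TGG TGA ACT ACA TGT CGA GTT TCC AGA TAC TGA GTC — ATG at 13, stop TGA at 19 → 9 nt.
Frame -2: TTC ACG TTT CCA TGT GGT GAA CTA CAT GTC GAG TTT CCA GAT ACT GAG TCG — no ATG→stop ORF.
Frame -3: TCA CGT TTC CAT GTG GTG AAC TAC ATG TCG AGT TTC CAG ATA CTG AGT — no ATG→stop ORF.
Frame +3 has an ORF of 12 nucleotides (positions 39–50) ≥ 12, so yes.

yes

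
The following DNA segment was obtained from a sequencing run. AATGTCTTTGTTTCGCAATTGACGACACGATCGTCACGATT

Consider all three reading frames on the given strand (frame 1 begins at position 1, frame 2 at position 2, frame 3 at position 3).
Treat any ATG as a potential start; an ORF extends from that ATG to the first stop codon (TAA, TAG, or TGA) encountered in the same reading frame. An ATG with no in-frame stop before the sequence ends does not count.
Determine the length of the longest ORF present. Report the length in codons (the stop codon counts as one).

7

Frame 1: AAT GTC TTT GTT TCG CAA TTG ACG ACA CGA TCG TCA CGA — no ATG→stop ORF.
Frame 2: ATG TCT TTG TTT CGC AAT TGA CGA CAC GAT CGT CAC GAT — ATG at 2, stop TGA at 20 → 21 nt.
Frame 3: TGT CTT TGT TTC GCA ATT GAC GAC ACG ATC GTC ACG ATT — no ATG→stop ORF.
Longest: frame 2, positions 2–22, 21 nt = 7 codons = 6 aa. → 7 codons.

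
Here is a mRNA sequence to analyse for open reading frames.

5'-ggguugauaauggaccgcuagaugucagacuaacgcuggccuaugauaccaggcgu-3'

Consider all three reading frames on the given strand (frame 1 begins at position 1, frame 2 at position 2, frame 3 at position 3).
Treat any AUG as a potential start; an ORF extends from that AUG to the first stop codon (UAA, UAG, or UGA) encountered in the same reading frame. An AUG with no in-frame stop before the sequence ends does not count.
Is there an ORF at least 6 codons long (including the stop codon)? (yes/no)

no

Frame 1: GGG UUG AUA AUG GAC CGC UAG AUG UCA GAC UAA CGC UGG CCU AUG AUA CCA GGC — AUG at 10, stop UAG at 19 → 12 nt; AUG at 22, stop UAA at 31 → 12 nt.
Frame 2: GGU UGA UAA UGG ACC GCU AGA UGU CAG ACU AAC GCU GGC CUA UGA UAC CAG GCG — no AUG→stop ORF.
Frame 3: GUU GAU AAU GGA CCG CUA GAU GUC AGA CUA ACG CUG GCC UAU GAU ACC AGG CGU — no AUG→stop ORF.
Largest ORF found is 4 codons < 6, so no.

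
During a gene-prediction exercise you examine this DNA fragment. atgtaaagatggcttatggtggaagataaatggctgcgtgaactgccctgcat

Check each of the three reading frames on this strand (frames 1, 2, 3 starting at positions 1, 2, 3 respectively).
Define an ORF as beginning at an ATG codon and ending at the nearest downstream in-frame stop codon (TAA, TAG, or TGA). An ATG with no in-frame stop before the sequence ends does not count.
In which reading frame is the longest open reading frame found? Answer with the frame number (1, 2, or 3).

Frame 1: ATG TAA AGA TGG CTT ATG GTG GAA GAT AAA TGG CTG CGT GAA CTG CCC TGC — ATG at 1, stop TAA at 4 → 6 nt.
Frame 2: TGT AAA GAT GGC TTA TGG TGG AAG ATA AAT GGC TGC GTG AAC TGC CCT GCA — no ATG→stop ORF.
Frame 3: GTA AAG ATG GCT TAT GGT GGA AGA TAA ATG GCT GCG TGA ACT GCC CTG CAT — ATG at 9, stop TAA at 27 → 21 nt; ATG at 30, stop TGA at 39 → 12 nt.
Longest ORF is 21 nt in frame 3 (positions 9–29).

3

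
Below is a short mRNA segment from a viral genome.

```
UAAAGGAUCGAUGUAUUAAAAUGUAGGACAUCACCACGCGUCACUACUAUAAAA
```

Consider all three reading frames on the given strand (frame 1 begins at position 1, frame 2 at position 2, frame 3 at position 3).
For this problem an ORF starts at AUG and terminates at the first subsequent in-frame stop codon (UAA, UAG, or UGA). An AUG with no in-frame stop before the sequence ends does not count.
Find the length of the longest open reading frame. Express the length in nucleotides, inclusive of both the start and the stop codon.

9

Frame 1: UAA AGG AUC GAU GUA UUA AAA UGU AGG ACA UCA CCA CGC GUC ACU ACU AUA AAA — no AUG→stop ORF.
Frame 2: AAA GGA UCG AUG UAU UAA AAU GUA GGA CAU CAC CAC GCG UCA CUA CUA UAA — AUG at 11, stop UAA at 17 → 9 nt.
Frame 3: AAG GAU CGA UGU AUU AAA AUG UAG GAC AUC ACC ACG CGU CAC UAC UAU AAA — AUG at 21, stop UAG at 24 → 6 nt.
Longest: frame 2, positions 11–19, 9 nt = 3 codons = 2 aa. → 9 nucleotides.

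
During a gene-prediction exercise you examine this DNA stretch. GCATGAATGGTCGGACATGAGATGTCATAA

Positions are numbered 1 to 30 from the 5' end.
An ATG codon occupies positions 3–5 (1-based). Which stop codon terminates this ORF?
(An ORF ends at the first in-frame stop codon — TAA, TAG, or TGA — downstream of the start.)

TGA

Codons from position 3: ATG (3–5), AAT (6–8), GGT (9–11), CGG (12–14), ACA (15–17), TGA (18–20).
The first in-frame stop codon is TGA.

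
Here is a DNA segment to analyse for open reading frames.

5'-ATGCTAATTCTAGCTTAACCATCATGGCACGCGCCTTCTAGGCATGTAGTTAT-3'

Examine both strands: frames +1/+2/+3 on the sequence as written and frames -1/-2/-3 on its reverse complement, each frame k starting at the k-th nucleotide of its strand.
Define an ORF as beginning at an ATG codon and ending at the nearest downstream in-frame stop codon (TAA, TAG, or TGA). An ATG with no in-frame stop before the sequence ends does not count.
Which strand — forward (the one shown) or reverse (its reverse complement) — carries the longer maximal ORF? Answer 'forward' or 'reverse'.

Reverse complement (5'→3'): ATAACTACATGCCTAGAAGGCGCGTGCCATGATGGTTAAGCTAGAATTAGCAT
Frame +1: ATG CTA ATT CTA GCT TAA CCA TCA TGG CAC GCG CCT TCT AGG CAT GTA GTT — ATG at 1, stop TAA at 16 → 18 nt.
Frame +2: TGC TAA TTC TAG CTT AAC CAT CAT GGC ACG CGC CTT CTA GGC ATG TAG TTA — ATG at 44, stop TAG at 47 → 6 nt.
Frame +3: GCT AAT TCT AGC TTA ACC ATC ATG GCA CGC GCC TTC TAG GCA TGT AGT TAT — ATG at 24, stop TAG at 39 → 18 nt.
Frame -1: ATA ACT ACA TGC CTA GAA GGC GCG TGC CAT GAT GGT TAA GCT AGA ATT AGC — no ATG→stop ORF.
Frame -2: TAA CTA CAT GCC TAG AAG GCG CGT GCC ATG ATG GTT AAG CTA GAA TTA GCA — no ATG→stop ORF.
Frame -3: AAC TAC ATG CCT AGA AGG CGC GTG CCA TGA TGG TTA AGC TAG AAT TAG CAT — ATG at 9, stop TGA at 30 → 24 nt.
Forward-strand max 18 nt; reverse-strand max 24 nt. The reverse strand has the longer ORF.

reverse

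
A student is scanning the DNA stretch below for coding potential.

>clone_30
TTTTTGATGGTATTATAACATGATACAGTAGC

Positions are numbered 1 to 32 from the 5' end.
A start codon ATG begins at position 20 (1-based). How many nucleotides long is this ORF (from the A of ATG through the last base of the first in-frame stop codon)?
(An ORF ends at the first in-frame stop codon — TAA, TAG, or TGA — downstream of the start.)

12

Codons from position 20: ATG (20–22), ATA (23–25), CAG (26–28), TAG (29–31).
TAG is the first in-frame stop; ORF spans 20–31, 12 nucleotides.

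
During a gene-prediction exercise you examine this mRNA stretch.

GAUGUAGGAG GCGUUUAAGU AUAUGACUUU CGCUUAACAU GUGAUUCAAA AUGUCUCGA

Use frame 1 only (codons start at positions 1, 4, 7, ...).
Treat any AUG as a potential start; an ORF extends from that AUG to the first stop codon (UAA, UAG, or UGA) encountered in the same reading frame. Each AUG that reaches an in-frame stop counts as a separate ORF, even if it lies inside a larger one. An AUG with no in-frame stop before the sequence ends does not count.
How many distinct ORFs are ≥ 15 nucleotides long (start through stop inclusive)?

0

Frame 1: GAU GUA GGA GGC GUU UAA GUA UAU GAC UUU CGC UUA ACA UGU GAU UCA AAA UGU CUC — no AUG→stop ORF.
No ORF reaches 15 nucleotides. Count = 0.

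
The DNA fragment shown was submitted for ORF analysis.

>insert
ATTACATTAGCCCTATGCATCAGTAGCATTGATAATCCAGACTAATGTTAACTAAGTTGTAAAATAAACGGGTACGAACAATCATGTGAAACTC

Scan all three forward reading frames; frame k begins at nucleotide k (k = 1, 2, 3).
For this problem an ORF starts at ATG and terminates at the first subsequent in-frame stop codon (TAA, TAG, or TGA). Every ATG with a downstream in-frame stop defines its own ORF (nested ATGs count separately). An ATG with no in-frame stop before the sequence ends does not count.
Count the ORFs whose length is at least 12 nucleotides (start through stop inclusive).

Frame 1: ATT ACA TTA GCC CTA TGC ATC AGT AGC ATT GAT AAT CCA GAC TAA TGT TAA CTA AGT TGT AAA ATA AAC GGG TAC GAA CAA TCA TGT GAA ACT — no ATG→stop ORF.
Frame 2: TTA CAT TAG CCC TAT GCA TCA GTA GCA TTG ATA ATC CAG ACT AAT GTT AAC TAA GTT GTA AAA TAA ACG GGT ACG AAC AAT CAT GTG AAA CTC — no ATG→stop ORF.
Frame 3: TAC ATT AGC CCT ATG CAT CAG TAG CAT TGA TAA TCC AGA CTA ATG TTA ACT AAG TTG TAA AAT AAA CGG GTA CGA ACA ATC ATG TGA AAC — ATG at 15, stop TAG at 24 → 12 nt; ATG at 45, stop TAA at 60 → 18 nt; ATG at 84, stop TGA at 87 → 6 nt.
ORFs ≥ 12 nucleotides: frame 3 15–26 (12 nucleotides), frame 3 45–62 (18 nucleotides). Count = 2.

2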